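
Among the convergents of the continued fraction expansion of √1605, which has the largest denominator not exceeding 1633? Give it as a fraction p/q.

√1605 = [40; 16, 80, …] (period length 2).
Convergents:
  p_0/q_0 = 40/1
  p_1/q_1 = 641/16
  p_2/q_2 = 51320/1281
  p_3/q_3 = 821761/20512
q_2 = 1281 ≤ 1633 < 20512 = q_3, so the answer is 51320/1281.

51320/1281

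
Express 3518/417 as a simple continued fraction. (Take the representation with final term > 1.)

3518 = 8*417 + 182
417 = 2*182 + 53
182 = 3*53 + 23
53 = 2*23 + 7
23 = 3*7 + 2
7 = 3*2 + 1
2 = 2*1 + 0  (stop)
So 3518/417 = [8; 2, 3, 2, 3, 3, 2].

[8; 2, 3, 2, 3, 3, 2]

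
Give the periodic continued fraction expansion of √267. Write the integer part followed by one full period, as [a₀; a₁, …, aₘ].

[16; 2, 1, 15, 1, 2, 32]

a₀ = ⌊√267⌋ = 16.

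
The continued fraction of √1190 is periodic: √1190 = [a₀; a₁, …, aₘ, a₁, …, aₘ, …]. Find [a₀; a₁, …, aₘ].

a₀ = ⌊√1190⌋ = 34.
With m₀=0, d₀=1 and mₖ₊₁ = dₖaₖ − mₖ, dₖ₊₁ = (n − mₖ₊₁²)/dₖ, aₖ₊₁ = ⌊(a₀+mₖ₊₁)/dₖ₊₁⌋:
  k=1: m=34, d=34, a=2
  k=2: m=34, d=1, a=68
d=1 and a=2a₀=68 at k=2, so the next step gives (m, d) = (34, 34) again — its k=1 value — and the period has length 2.

[34; 2, 68]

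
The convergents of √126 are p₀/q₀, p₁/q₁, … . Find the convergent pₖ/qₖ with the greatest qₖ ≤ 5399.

√126 = [11; 4, 2, 4, 22, …] (period length 4).
Convergents:
  p_0/q_0 = 11/1
  p_1/q_1 = 45/4
  p_2/q_2 = 101/9
  p_3/q_3 = 449/40
  p_4/q_4 = 9979/889
  p_5/q_5 = 40365/3596
  p_6/q_6 = 90709/8081
q_5 = 3596 ≤ 5399 < 8081 = q_6, so the answer is 40365/3596.

40365/3596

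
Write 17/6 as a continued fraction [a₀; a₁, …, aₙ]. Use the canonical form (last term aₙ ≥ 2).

17 = 2×6 + 5
6 = 1×5 + 1
5 = 5×1 + 0  (stop)
So 17/6 = [2; 1, 5].

[2; 1, 5]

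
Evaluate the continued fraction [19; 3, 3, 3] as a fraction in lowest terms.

637/33

Fold from the inside: start with 3/1.
  3 + 1/3 = 10/3
  3 + 3/10 = 33/10
  19 + 10/33 = 637/33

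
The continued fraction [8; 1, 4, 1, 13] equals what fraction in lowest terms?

Using pₖ = aₖpₖ₋₁ + pₖ₋₂ and qₖ = aₖqₖ₋₁ + qₖ₋₂:
  k=0: a=8, p=8, q=1
  k=1: a=1, p=9, q=1
  k=2: a=4, p=44, q=5
  k=3: a=1, p=53, q=6
  k=4: a=13, p=733, q=83

733/83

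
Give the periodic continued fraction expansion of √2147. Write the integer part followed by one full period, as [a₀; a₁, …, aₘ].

a₀ = ⌊√2147⌋ = 46.
With m₀=0, d₀=1 and mₖ₊₁ = dₖaₖ − mₖ, dₖ₊₁ = (n − mₖ₊₁²)/dₖ, aₖ₊₁ = ⌊(a₀+mₖ₊₁)/dₖ₊₁⌋:
  k=1: m=46, d=31, a=2
  k=2: m=16, d=61, a=1
  k=3: m=45, d=2, a=45
  k=4: m=45, d=61, a=1
  k=5: m=16, d=31, a=2
  k=6: m=46, d=1, a=92
d=1 and a=2a₀=92 at k=6, so the next step gives (m, d) = (46, 31) again — its k=1 value — and the period has length 6.

[46; 2, 1, 45, 1, 2, 92]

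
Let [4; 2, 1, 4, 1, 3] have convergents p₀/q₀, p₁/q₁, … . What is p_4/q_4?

Using pₖ = aₖpₖ₋₁ + pₖ₋₂, qₖ = aₖqₖ₋₁ + qₖ₋₂ (with p₋₁=1, p₋₂=0, q₋₁=0, q₋₂=1):
  k=0: a=4, p=4, q=1
  k=1: a=2, p=9, q=2
  k=2: a=1, p=13, q=3
  k=3: a=4, p=61, q=14
  k=4: a=1, p=74, q=17

74/17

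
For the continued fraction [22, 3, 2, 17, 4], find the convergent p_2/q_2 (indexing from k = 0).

156/7

Using pₖ = aₖpₖ₋₁ + pₖ₋₂, qₖ = aₖqₖ₋₁ + qₖ₋₂ (with p₋₁=1, p₋₂=0, q₋₁=0, q₋₂=1):
  k=0: a=22, p=22, q=1
  k=1: a=3, p=67, q=3
  k=2: a=2, p=156, q=7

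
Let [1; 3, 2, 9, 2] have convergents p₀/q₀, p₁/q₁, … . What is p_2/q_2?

Using pₖ = aₖpₖ₋₁ + pₖ₋₂, qₖ = aₖqₖ₋₁ + qₖ₋₂ (with p₋₁=1, p₋₂=0, q₋₁=0, q₋₂=1):
  k=0: a=1, p=1, q=1
  k=1: a=3, p=4, q=3
  k=2: a=2, p=9, q=7

9/7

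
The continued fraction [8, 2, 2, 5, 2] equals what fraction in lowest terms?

Fold from the inside: start with 2/1.
  5 + 1/2 = 11/2
  2 + 2/11 = 24/11
  2 + 11/24 = 59/24
  8 + 24/59 = 496/59

496/59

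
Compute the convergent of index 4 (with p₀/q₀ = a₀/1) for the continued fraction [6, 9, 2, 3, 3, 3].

Using pₖ = aₖpₖ₋₁ + pₖ₋₂, qₖ = aₖqₖ₋₁ + qₖ₋₂ (with p₋₁=1, p₋₂=0, q₋₁=0, q₋₂=1):
  k=0: a=6, p=6, q=1
  k=1: a=9, p=55, q=9
  k=2: a=2, p=116, q=19
  k=3: a=3, p=403, q=66
  k=4: a=3, p=1325, q=217

1325/217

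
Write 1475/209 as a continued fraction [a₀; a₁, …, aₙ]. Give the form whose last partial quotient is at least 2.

[7; 17, 2, 2, 2]

1475 = 7×209 + 12
209 = 17×12 + 5
12 = 2×5 + 2
5 = 2×2 + 1
2 = 2×1 + 0  (stop)
So 1475/209 = [7; 17, 2, 2, 2].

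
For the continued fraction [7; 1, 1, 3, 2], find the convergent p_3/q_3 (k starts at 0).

53/7

Using pₖ = aₖpₖ₋₁ + pₖ₋₂, qₖ = aₖqₖ₋₁ + qₖ₋₂ (with p₋₁=1, p₋₂=0, q₋₁=0, q₋₂=1):
  k=0: a=7, p=7, q=1
  k=1: a=1, p=8, q=1
  k=2: a=1, p=15, q=2
  k=3: a=3, p=53, q=7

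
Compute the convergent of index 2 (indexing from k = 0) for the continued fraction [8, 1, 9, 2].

Using pₖ = aₖpₖ₋₁ + pₖ₋₂, qₖ = aₖqₖ₋₁ + qₖ₋₂ (with p₋₁=1, p₋₂=0, q₋₁=0, q₋₂=1):
  k=0: a=8, p=8, q=1
  k=1: a=1, p=9, q=1
  k=2: a=9, p=89, q=10

89/10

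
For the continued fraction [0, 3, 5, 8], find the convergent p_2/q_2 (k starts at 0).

5/16

Using pₖ = aₖpₖ₋₁ + pₖ₋₂, qₖ = aₖqₖ₋₁ + qₖ₋₂ (with p₋₁=1, p₋₂=0, q₋₁=0, q₋₂=1):
  k=0: a=0, p=0, q=1
  k=1: a=3, p=1, q=3
  k=2: a=5, p=5, q=16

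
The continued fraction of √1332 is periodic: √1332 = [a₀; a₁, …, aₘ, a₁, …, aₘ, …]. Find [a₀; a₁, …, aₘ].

a₀ = ⌊√1332⌋ = 36.
With m₀=0, d₀=1 and mₖ₊₁ = dₖaₖ − mₖ, dₖ₊₁ = (n − mₖ₊₁²)/dₖ, aₖ₊₁ = ⌊(a₀+mₖ₊₁)/dₖ₊₁⌋:
  k=1: m=36, d=36, a=2
  k=2: m=36, d=1, a=72
d=1 and a=2a₀=72 at k=2, so the next step gives (m, d) = (36, 36) again — its k=1 value — and the period has length 2.

[36; 2, 72]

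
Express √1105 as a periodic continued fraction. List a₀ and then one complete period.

a₀ = ⌊√1105⌋ = 33.
With m₀=0, d₀=1 and mₖ₊₁ = dₖaₖ − mₖ, dₖ₊₁ = (n − mₖ₊₁²)/dₖ, aₖ₊₁ = ⌊(a₀+mₖ₊₁)/dₖ₊₁⌋:
  k=1: m=33, d=16, a=4
  k=2: m=31, d=9, a=7
  k=3: m=32, d=9, a=7
  k=4: m=31, d=16, a=4
  k=5: m=33, d=1, a=66
d=1 and a=2a₀=66 at k=5, so the next step gives (m, d) = (33, 16) again — its k=1 value — and the period has length 5.

[33; 4, 7, 7, 4, 66]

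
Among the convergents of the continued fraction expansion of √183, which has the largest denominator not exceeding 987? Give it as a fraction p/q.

√183 = [13; 1, 1, 8, 1, 1, 26, …] (period length 6).
Convergents:
  p_0/q_0 = 13/1
  p_1/q_1 = 14/1
  p_2/q_2 = 27/2
  p_3/q_3 = 230/17
  p_4/q_4 = 257/19
  p_5/q_5 = 487/36
  p_6/q_6 = 12919/955
  p_7/q_7 = 13406/991
q_6 = 955 ≤ 987 < 991 = q_7, so the answer is 12919/955.

12919/955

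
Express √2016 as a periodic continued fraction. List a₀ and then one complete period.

a₀ = ⌊√2016⌋ = 44.
With m₀=0, d₀=1 and mₖ₊₁ = dₖaₖ − mₖ, dₖ₊₁ = (n − mₖ₊₁²)/dₖ, aₖ₊₁ = ⌊(a₀+mₖ₊₁)/dₖ₊₁⌋:
  k=1: m=44, d=80, a=1
  k=2: m=36, d=9, a=8
  k=3: m=36, d=80, a=1
  k=4: m=44, d=1, a=88
d=1 and a=2a₀=88 at k=4, so the next step gives (m, d) = (44, 80) again — its k=1 value — and the period has length 4.

[44; 1, 8, 1, 88]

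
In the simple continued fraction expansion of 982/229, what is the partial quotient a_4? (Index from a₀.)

1

982 = 4·229 + 66   →  a_0 = 4
229 = 3·66 + 31   →  a_1 = 3
66 = 2·31 + 4   →  a_2 = 2
31 = 7·4 + 3   →  a_3 = 7
4 = 1·3 + 1   →  a_4 = 1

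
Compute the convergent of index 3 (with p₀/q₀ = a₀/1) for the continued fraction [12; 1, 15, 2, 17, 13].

Using pₖ = aₖpₖ₋₁ + pₖ₋₂, qₖ = aₖqₖ₋₁ + qₖ₋₂ (with p₋₁=1, p₋₂=0, q₋₁=0, q₋₂=1):
  k=0: a=12, p=12, q=1
  k=1: a=1, p=13, q=1
  k=2: a=15, p=207, q=16
  k=3: a=2, p=427, q=33

427/33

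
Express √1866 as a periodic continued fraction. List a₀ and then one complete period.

[43; 5, 14, 5, 86]

a₀ = ⌊√1866⌋ = 43.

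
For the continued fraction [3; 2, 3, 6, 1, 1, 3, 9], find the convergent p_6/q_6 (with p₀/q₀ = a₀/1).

1153/336

Using pₖ = aₖpₖ₋₁ + pₖ₋₂, qₖ = aₖqₖ₋₁ + qₖ₋₂ (with p₋₁=1, p₋₂=0, q₋₁=0, q₋₂=1):
  k=0: a=3, p=3, q=1
  k=1: a=2, p=7, q=2
  k=2: a=3, p=24, q=7
  k=3: a=6, p=151, q=44
  k=4: a=1, p=175, q=51
  k=5: a=1, p=326, q=95
  k=6: a=3, p=1153, q=336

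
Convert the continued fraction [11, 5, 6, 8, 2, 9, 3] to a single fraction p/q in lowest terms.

176804/15795

Fold from the inside: start with 3/1.
  9 + 1/3 = 28/3
  2 + 3/28 = 59/28
  8 + 28/59 = 500/59
  6 + 59/500 = 3059/500
  5 + 500/3059 = 15795/3059
  11 + 3059/15795 = 176804/15795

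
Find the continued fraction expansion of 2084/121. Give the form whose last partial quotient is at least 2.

[17; 4, 2, 13]

2084 = 17·121 + 27
121 = 4·27 + 13
27 = 2·13 + 1
13 = 13·1 + 0  (stop)
So 2084/121 = [17; 4, 2, 13].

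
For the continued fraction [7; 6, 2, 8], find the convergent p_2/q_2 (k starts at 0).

93/13

Using pₖ = aₖpₖ₋₁ + pₖ₋₂, qₖ = aₖqₖ₋₁ + qₖ₋₂ (with p₋₁=1, p₋₂=0, q₋₁=0, q₋₂=1):
  k=0: a=7, p=7, q=1
  k=1: a=6, p=43, q=6
  k=2: a=2, p=93, q=13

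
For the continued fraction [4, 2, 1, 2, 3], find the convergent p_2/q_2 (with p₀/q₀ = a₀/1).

13/3

Using pₖ = aₖpₖ₋₁ + pₖ₋₂, qₖ = aₖqₖ₋₁ + qₖ₋₂ (with p₋₁=1, p₋₂=0, q₋₁=0, q₋₂=1):
  k=0: a=4, p=4, q=1
  k=1: a=2, p=9, q=2
  k=2: a=1, p=13, q=3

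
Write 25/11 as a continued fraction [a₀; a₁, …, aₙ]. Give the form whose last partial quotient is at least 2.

25 = 2*11 + 3
11 = 3*3 + 2
3 = 1*2 + 1
2 = 2*1 + 0  (stop)
So 25/11 = [2; 3, 1, 2].

[2; 3, 1, 2]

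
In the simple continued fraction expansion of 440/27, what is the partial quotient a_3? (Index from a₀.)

1

440 = 16·27 + 8   →  a_0 = 16
27 = 3·8 + 3   →  a_1 = 3
8 = 2·3 + 2   →  a_2 = 2
3 = 1·2 + 1   →  a_3 = 1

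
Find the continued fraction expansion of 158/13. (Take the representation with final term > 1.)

[12; 6, 2]

158 = 12*13 + 2
13 = 6*2 + 1
2 = 2*1 + 0  (stop)
So 158/13 = [12; 6, 2].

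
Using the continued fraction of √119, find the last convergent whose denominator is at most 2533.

26170/2399

√119 = [10; 1, 9, 1, 20, …] (period length 4).
Convergents:
  p_0/q_0 = 10/1
  p_1/q_1 = 11/1
  p_2/q_2 = 109/10
  p_3/q_3 = 120/11
  p_4/q_4 = 2509/230
  p_5/q_5 = 2629/241
  p_6/q_6 = 26170/2399
  p_7/q_7 = 28799/2640
q_6 = 2399 ≤ 2533 < 2640 = q_7, so the answer is 26170/2399.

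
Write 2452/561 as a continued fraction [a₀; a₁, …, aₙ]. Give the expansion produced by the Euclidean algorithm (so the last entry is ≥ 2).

[4; 2, 1, 2, 3, 3, 6]

2452 = 4×561 + 208
561 = 2×208 + 145
208 = 1×145 + 63
145 = 2×63 + 19
63 = 3×19 + 6
19 = 3×6 + 1
6 = 6×1 + 0  (stop)
So 2452/561 = [4; 2, 1, 2, 3, 3, 6].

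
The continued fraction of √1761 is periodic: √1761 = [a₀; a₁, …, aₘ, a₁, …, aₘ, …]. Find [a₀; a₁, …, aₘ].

[41; 1, 26, 1, 82]

a₀ = ⌊√1761⌋ = 41.
With m₀=0, d₀=1 and mₖ₊₁ = dₖaₖ − mₖ, dₖ₊₁ = (n − mₖ₊₁²)/dₖ, aₖ₊₁ = ⌊(a₀+mₖ₊₁)/dₖ₊₁⌋:
  k=1: m=41, d=80, a=1
  k=2: m=39, d=3, a=26
  k=3: m=39, d=80, a=1
  k=4: m=41, d=1, a=82
d=1 and a=2a₀=82 at k=4, so the next step gives (m, d) = (41, 80) again — its k=1 value — and the period has length 4.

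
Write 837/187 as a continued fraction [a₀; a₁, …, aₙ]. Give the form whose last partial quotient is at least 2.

[4; 2, 9, 1, 8]

837 = 4*187 + 89
187 = 2*89 + 9
89 = 9*9 + 8
9 = 1*8 + 1
8 = 8*1 + 0  (stop)
So 837/187 = [4; 2, 9, 1, 8].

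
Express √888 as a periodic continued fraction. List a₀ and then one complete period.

[29; 1, 3, 1, 58]

a₀ = ⌊√888⌋ = 29.
With m₀=0, d₀=1 and mₖ₊₁ = dₖaₖ − mₖ, dₖ₊₁ = (n − mₖ₊₁²)/dₖ, aₖ₊₁ = ⌊(a₀+mₖ₊₁)/dₖ₊₁⌋:
  k=1: m=29, d=47, a=1
  k=2: m=18, d=12, a=3
  k=3: m=18, d=47, a=1
  k=4: m=29, d=1, a=58
d=1 and a=2a₀=58 at k=4, so the next step gives (m, d) = (29, 47) again — its k=1 value — and the period has length 4.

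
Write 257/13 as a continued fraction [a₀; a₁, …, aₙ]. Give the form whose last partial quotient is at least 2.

257 = 19*13 + 10
13 = 1*10 + 3
10 = 3*3 + 1
3 = 3*1 + 0  (stop)
So 257/13 = [19; 1, 3, 3].

[19; 1, 3, 3]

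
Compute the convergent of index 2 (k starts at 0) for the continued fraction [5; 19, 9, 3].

869/172

Using pₖ = aₖpₖ₋₁ + pₖ₋₂, qₖ = aₖqₖ₋₁ + qₖ₋₂ (with p₋₁=1, p₋₂=0, q₋₁=0, q₋₂=1):
  k=0: a=5, p=5, q=1
  k=1: a=19, p=96, q=19
  k=2: a=9, p=869, q=172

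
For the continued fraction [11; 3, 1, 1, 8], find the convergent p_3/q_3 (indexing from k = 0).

Using pₖ = aₖpₖ₋₁ + pₖ₋₂, qₖ = aₖqₖ₋₁ + qₖ₋₂ (with p₋₁=1, p₋₂=0, q₋₁=0, q₋₂=1):
  k=0: a=11, p=11, q=1
  k=1: a=3, p=34, q=3
  k=2: a=1, p=45, q=4
  k=3: a=1, p=79, q=7

79/7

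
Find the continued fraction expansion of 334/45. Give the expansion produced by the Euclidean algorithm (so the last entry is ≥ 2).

334 = 7·45 + 19
45 = 2·19 + 7
19 = 2·7 + 5
7 = 1·5 + 2
5 = 2·2 + 1
2 = 2·1 + 0  (stop)
So 334/45 = [7; 2, 2, 1, 2, 2].

[7; 2, 2, 1, 2, 2]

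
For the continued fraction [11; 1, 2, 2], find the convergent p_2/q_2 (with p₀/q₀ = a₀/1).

Using pₖ = aₖpₖ₋₁ + pₖ₋₂, qₖ = aₖqₖ₋₁ + qₖ₋₂ (with p₋₁=1, p₋₂=0, q₋₁=0, q₋₂=1):
  k=0: a=11, p=11, q=1
  k=1: a=1, p=12, q=1
  k=2: a=2, p=35, q=3

35/3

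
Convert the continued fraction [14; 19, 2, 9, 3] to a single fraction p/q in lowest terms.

16145/1149

Using pₖ = aₖpₖ₋₁ + pₖ₋₂ and qₖ = aₖqₖ₋₁ + qₖ₋₂:
  k=0: a=14, p=14, q=1
  k=1: a=19, p=267, q=19
  k=2: a=2, p=548, q=39
  k=3: a=9, p=5199, q=370
  k=4: a=3, p=16145, q=1149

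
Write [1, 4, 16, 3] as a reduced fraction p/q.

248/199

Using pₖ = aₖpₖ₋₁ + pₖ₋₂ and qₖ = aₖqₖ₋₁ + qₖ₋₂:
  k=0: a=1, p=1, q=1
  k=1: a=4, p=5, q=4
  k=2: a=16, p=81, q=65
  k=3: a=3, p=248, q=199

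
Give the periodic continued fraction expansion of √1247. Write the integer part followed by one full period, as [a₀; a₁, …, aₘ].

a₀ = ⌊√1247⌋ = 35.
With m₀=0, d₀=1 and mₖ₊₁ = dₖaₖ − mₖ, dₖ₊₁ = (n − mₖ₊₁²)/dₖ, aₖ₊₁ = ⌊(a₀+mₖ₊₁)/dₖ₊₁⌋:
  k=1: m=35, d=22, a=3
  k=2: m=31, d=13, a=5
  k=3: m=34, d=7, a=9
  k=4: m=29, d=58, a=1
  k=5: m=29, d=7, a=9
  k=6: m=34, d=13, a=5
  k=7: m=31, d=22, a=3
  k=8: m=35, d=1, a=70
d=1 and a=2a₀=70 at k=8, so the next step gives (m, d) = (35, 22) again — its k=1 value — and the period has length 8.

[35; 3, 5, 9, 1, 9, 5, 3, 70]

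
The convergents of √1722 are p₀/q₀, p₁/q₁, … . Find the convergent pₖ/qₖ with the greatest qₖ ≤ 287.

6847/165

√1722 = [41; 2, 82, …] (period length 2).
Convergents:
  p_0/q_0 = 41/1
  p_1/q_1 = 83/2
  p_2/q_2 = 6847/165
  p_3/q_3 = 13777/332
q_2 = 165 ≤ 287 < 332 = q_3, so the answer is 6847/165.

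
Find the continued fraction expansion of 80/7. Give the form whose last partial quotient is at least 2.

[11; 2, 3]

80 = 11*7 + 3
7 = 2*3 + 1
3 = 3*1 + 0  (stop)
So 80/7 = [11; 2, 3].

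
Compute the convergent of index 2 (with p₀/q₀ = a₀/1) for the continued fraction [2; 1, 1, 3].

Using pₖ = aₖpₖ₋₁ + pₖ₋₂, qₖ = aₖqₖ₋₁ + qₖ₋₂ (with p₋₁=1, p₋₂=0, q₋₁=0, q₋₂=1):
  k=0: a=2, p=2, q=1
  k=1: a=1, p=3, q=1
  k=2: a=1, p=5, q=2

5/2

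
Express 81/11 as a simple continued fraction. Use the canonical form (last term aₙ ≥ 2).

81 = 7*11 + 4
11 = 2*4 + 3
4 = 1*3 + 1
3 = 3*1 + 0  (stop)
So 81/11 = [7; 2, 1, 3].

[7; 2, 1, 3]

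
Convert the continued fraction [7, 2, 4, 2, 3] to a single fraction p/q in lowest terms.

Using pₖ = aₖpₖ₋₁ + pₖ₋₂ and qₖ = aₖqₖ₋₁ + qₖ₋₂:
  k=0: a=7, p=7, q=1
  k=1: a=2, p=15, q=2
  k=2: a=4, p=67, q=9
  k=3: a=2, p=149, q=20
  k=4: a=3, p=514, q=69

514/69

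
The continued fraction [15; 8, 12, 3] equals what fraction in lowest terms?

4522/299

Using pₖ = aₖpₖ₋₁ + pₖ₋₂ and qₖ = aₖqₖ₋₁ + qₖ₋₂:
  k=0: a=15, p=15, q=1
  k=1: a=8, p=121, q=8
  k=2: a=12, p=1467, q=97
  k=3: a=3, p=4522, q=299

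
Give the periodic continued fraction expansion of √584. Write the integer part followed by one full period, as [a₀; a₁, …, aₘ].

[24; 6, 48]

a₀ = ⌊√584⌋ = 24.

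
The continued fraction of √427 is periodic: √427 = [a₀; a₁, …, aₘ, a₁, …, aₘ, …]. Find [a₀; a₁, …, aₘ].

[20; 1, 1, 1, 40]

a₀ = ⌊√427⌋ = 20.
With m₀=0, d₀=1 and mₖ₊₁ = dₖaₖ − mₖ, dₖ₊₁ = (n − mₖ₊₁²)/dₖ, aₖ₊₁ = ⌊(a₀+mₖ₊₁)/dₖ₊₁⌋:
  k=1: m=20, d=27, a=1
  k=2: m=7, d=14, a=1
  k=3: m=7, d=27, a=1
  k=4: m=20, d=1, a=40
d=1 and a=2a₀=40 at k=4, so the next step gives (m, d) = (20, 27) again — its k=1 value — and the period has length 4.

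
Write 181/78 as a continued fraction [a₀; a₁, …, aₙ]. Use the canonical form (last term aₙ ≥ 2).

181 = 2*78 + 25
78 = 3*25 + 3
25 = 8*3 + 1
3 = 3*1 + 0  (stop)
So 181/78 = [2; 3, 8, 3].

[2; 3, 8, 3]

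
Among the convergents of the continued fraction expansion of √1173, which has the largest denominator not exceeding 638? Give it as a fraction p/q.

9350/273

√1173 = [34; 4, 68, …] (period length 2).
Convergents:
  p_0/q_0 = 34/1
  p_1/q_1 = 137/4
  p_2/q_2 = 9350/273
  p_3/q_3 = 37537/1096
q_2 = 273 ≤ 638 < 1096 = q_3, so the answer is 9350/273.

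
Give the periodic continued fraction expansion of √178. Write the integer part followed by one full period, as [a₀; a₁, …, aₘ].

[13; 2, 1, 12, 1, 2, 26]

a₀ = ⌊√178⌋ = 13.
With m₀=0, d₀=1 and mₖ₊₁ = dₖaₖ − mₖ, dₖ₊₁ = (n − mₖ₊₁²)/dₖ, aₖ₊₁ = ⌊(a₀+mₖ₊₁)/dₖ₊₁⌋:
  k=1: m=13, d=9, a=2
  k=2: m=5, d=17, a=1
  k=3: m=12, d=2, a=12
  k=4: m=12, d=17, a=1
  k=5: m=5, d=9, a=2
  k=6: m=13, d=1, a=26
d=1 and a=2a₀=26 at k=6, so the next step gives (m, d) = (13, 9) again — its k=1 value — and the period has length 6.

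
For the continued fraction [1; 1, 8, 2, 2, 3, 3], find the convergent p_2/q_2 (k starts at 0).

Using pₖ = aₖpₖ₋₁ + pₖ₋₂, qₖ = aₖqₖ₋₁ + qₖ₋₂ (with p₋₁=1, p₋₂=0, q₋₁=0, q₋₂=1):
  k=0: a=1, p=1, q=1
  k=1: a=1, p=2, q=1
  k=2: a=8, p=17, q=9

17/9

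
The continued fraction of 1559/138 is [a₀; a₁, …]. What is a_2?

2

1559 = 11·138 + 41   →  a_0 = 11
138 = 3·41 + 15   →  a_1 = 3
41 = 2·15 + 11   →  a_2 = 2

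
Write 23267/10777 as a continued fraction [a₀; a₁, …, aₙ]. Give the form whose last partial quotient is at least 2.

[2; 6, 3, 2, 3, 4, 2, 7]

23267 = 2·10777 + 1713
10777 = 6·1713 + 499
1713 = 3·499 + 216
499 = 2·216 + 67
216 = 3·67 + 15
67 = 4·15 + 7
15 = 2·7 + 1
7 = 7·1 + 0  (stop)
So 23267/10777 = [2; 6, 3, 2, 3, 4, 2, 7].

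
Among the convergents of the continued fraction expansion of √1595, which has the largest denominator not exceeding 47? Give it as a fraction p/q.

√1595 = [39; 1, 14, 1, 78, …] (period length 4).
Convergents:
  p_0/q_0 = 39/1
  p_1/q_1 = 40/1
  p_2/q_2 = 599/15
  p_3/q_3 = 639/16
  p_4/q_4 = 50441/1263
q_3 = 16 ≤ 47 < 1263 = q_4, so the answer is 639/16.

639/16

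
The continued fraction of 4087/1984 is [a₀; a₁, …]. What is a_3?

4087 = 2·1984 + 119   →  a_0 = 2
1984 = 16·119 + 80   →  a_1 = 16
119 = 1·80 + 39   →  a_2 = 1
80 = 2·39 + 2   →  a_3 = 2

2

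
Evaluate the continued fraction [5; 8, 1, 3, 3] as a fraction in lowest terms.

Fold from the inside: start with 3/1.
  3 + 1/3 = 10/3
  1 + 3/10 = 13/10
  8 + 10/13 = 114/13
  5 + 13/114 = 583/114

583/114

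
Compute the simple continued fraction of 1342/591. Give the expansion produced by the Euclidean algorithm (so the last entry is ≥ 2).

[2; 3, 1, 2, 3, 1, 3, 3]

1342 = 2*591 + 160
591 = 3*160 + 111
160 = 1*111 + 49
111 = 2*49 + 13
49 = 3*13 + 10
13 = 1*10 + 3
10 = 3*3 + 1
3 = 3*1 + 0  (stop)
So 1342/591 = [2; 3, 1, 2, 3, 1, 3, 3].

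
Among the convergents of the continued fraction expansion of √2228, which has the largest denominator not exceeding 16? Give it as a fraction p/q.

236/5

√2228 = [47; 4, 1, 22, 1, 4, 94, …] (period length 6).
Convergents:
  p_0/q_0 = 47/1
  p_1/q_1 = 189/4
  p_2/q_2 = 236/5
  p_3/q_3 = 5381/114
q_2 = 5 ≤ 16 < 114 = q_3, so the answer is 236/5.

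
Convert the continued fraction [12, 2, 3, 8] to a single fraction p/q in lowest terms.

Using pₖ = aₖpₖ₋₁ + pₖ₋₂ and qₖ = aₖqₖ₋₁ + qₖ₋₂:
  k=0: a=12, p=12, q=1
  k=1: a=2, p=25, q=2
  k=2: a=3, p=87, q=7
  k=3: a=8, p=721, q=58

721/58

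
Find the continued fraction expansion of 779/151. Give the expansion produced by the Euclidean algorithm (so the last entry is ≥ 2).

779 = 5×151 + 24
151 = 6×24 + 7
24 = 3×7 + 3
7 = 2×3 + 1
3 = 3×1 + 0  (stop)
So 779/151 = [5; 6, 3, 2, 3].

[5; 6, 3, 2, 3]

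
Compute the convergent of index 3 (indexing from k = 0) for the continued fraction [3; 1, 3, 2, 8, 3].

Using pₖ = aₖpₖ₋₁ + pₖ₋₂, qₖ = aₖqₖ₋₁ + qₖ₋₂ (with p₋₁=1, p₋₂=0, q₋₁=0, q₋₂=1):
  k=0: a=3, p=3, q=1
  k=1: a=1, p=4, q=1
  k=2: a=3, p=15, q=4
  k=3: a=2, p=34, q=9

34/9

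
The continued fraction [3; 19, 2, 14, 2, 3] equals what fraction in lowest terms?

12425/4072

Fold from the inside: start with 3/1.
  2 + 1/3 = 7/3
  14 + 3/7 = 101/7
  2 + 7/101 = 209/101
  19 + 101/209 = 4072/209
  3 + 209/4072 = 12425/4072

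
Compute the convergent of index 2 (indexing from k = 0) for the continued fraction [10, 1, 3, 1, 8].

Using pₖ = aₖpₖ₋₁ + pₖ₋₂, qₖ = aₖqₖ₋₁ + qₖ₋₂ (with p₋₁=1, p₋₂=0, q₋₁=0, q₋₂=1):
  k=0: a=10, p=10, q=1
  k=1: a=1, p=11, q=1
  k=2: a=3, p=43, q=4

43/4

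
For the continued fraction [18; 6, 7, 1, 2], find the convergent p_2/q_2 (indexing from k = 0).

781/43

Using pₖ = aₖpₖ₋₁ + pₖ₋₂, qₖ = aₖqₖ₋₁ + qₖ₋₂ (with p₋₁=1, p₋₂=0, q₋₁=0, q₋₂=1):
  k=0: a=18, p=18, q=1
  k=1: a=6, p=109, q=6
  k=2: a=7, p=781, q=43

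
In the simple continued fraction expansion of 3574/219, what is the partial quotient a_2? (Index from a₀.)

3574 = 16·219 + 70   →  a_0 = 16
219 = 3·70 + 9   →  a_1 = 3
70 = 7·9 + 7   →  a_2 = 7

7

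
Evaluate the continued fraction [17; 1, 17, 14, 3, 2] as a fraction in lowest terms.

32426/1807

Fold from the inside: start with 2/1.
  3 + 1/2 = 7/2
  14 + 2/7 = 100/7
  17 + 7/100 = 1707/100
  1 + 100/1707 = 1807/1707
  17 + 1707/1807 = 32426/1807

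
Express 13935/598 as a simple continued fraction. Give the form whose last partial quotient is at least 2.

[23; 3, 3, 3, 2, 3, 2]

13935 = 23·598 + 181
598 = 3·181 + 55
181 = 3·55 + 16
55 = 3·16 + 7
16 = 2·7 + 2
7 = 3·2 + 1
2 = 2·1 + 0  (stop)
So 13935/598 = [23; 3, 3, 3, 2, 3, 2].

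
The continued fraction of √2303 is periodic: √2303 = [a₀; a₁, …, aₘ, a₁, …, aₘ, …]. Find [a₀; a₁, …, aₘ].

a₀ = ⌊√2303⌋ = 47.
With m₀=0, d₀=1 and mₖ₊₁ = dₖaₖ − mₖ, dₖ₊₁ = (n − mₖ₊₁²)/dₖ, aₖ₊₁ = ⌊(a₀+mₖ₊₁)/dₖ₊₁⌋:
  k=1: m=47, d=94, a=1
  k=2: m=47, d=1, a=94
d=1 and a=2a₀=94 at k=2, so the next step gives (m, d) = (47, 94) again — its k=1 value — and the period has length 2.

[47; 1, 94]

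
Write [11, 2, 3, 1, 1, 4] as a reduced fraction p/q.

835/73

Fold from the inside: start with 4/1.
  1 + 1/4 = 5/4
  1 + 4/5 = 9/5
  3 + 5/9 = 32/9
  2 + 9/32 = 73/32
  11 + 32/73 = 835/73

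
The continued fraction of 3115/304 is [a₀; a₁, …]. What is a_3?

3115 = 10·304 + 75   →  a_0 = 10
304 = 4·75 + 4   →  a_1 = 4
75 = 18·4 + 3   →  a_2 = 18
4 = 1·3 + 1   →  a_3 = 1

1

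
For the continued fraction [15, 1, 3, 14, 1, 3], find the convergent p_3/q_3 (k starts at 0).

898/57

Using pₖ = aₖpₖ₋₁ + pₖ₋₂, qₖ = aₖqₖ₋₁ + qₖ₋₂ (with p₋₁=1, p₋₂=0, q₋₁=0, q₋₂=1):
  k=0: a=15, p=15, q=1
  k=1: a=1, p=16, q=1
  k=2: a=3, p=63, q=4
  k=3: a=14, p=898, q=57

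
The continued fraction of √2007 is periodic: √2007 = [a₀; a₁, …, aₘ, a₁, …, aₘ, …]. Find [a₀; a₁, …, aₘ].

[44; 1, 3, 1, 88]

a₀ = ⌊√2007⌋ = 44.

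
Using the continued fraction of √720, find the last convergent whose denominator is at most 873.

8667/323

√720 = [26; 1, 4, 1, 52, …] (period length 4).
Convergents:
  p_0/q_0 = 26/1
  p_1/q_1 = 27/1
  p_2/q_2 = 134/5
  p_3/q_3 = 161/6
  p_4/q_4 = 8506/317
  p_5/q_5 = 8667/323
  p_6/q_6 = 43174/1609
q_5 = 323 ≤ 873 < 1609 = q_6, so the answer is 8667/323.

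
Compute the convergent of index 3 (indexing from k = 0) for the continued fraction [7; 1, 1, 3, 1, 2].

Using pₖ = aₖpₖ₋₁ + pₖ₋₂, qₖ = aₖqₖ₋₁ + qₖ₋₂ (with p₋₁=1, p₋₂=0, q₋₁=0, q₋₂=1):
  k=0: a=7, p=7, q=1
  k=1: a=1, p=8, q=1
  k=2: a=1, p=15, q=2
  k=3: a=3, p=53, q=7

53/7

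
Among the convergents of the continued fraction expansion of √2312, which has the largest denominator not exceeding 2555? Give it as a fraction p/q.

√2312 = [48; 12, 96, …] (period length 2).
Convergents:
  p_0/q_0 = 48/1
  p_1/q_1 = 577/12
  p_2/q_2 = 55440/1153
  p_3/q_3 = 665857/13848
q_2 = 1153 ≤ 2555 < 13848 = q_3, so the answer is 55440/1153.

55440/1153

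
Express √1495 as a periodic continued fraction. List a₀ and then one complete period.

a₀ = ⌊√1495⌋ = 38.

[38; 1, 1, 1, 76]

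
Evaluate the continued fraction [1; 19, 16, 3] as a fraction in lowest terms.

983/934

Fold from the inside: start with 3/1.
  16 + 1/3 = 49/3
  19 + 3/49 = 934/49
  1 + 49/934 = 983/934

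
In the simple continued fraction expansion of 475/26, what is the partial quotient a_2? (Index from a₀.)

475 = 18·26 + 7   →  a_0 = 18
26 = 3·7 + 5   →  a_1 = 3
7 = 1·5 + 2   →  a_2 = 1

1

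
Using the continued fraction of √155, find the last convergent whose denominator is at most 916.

6088/489

√155 = [12; 2, 4, 2, 24, …] (period length 4).
Convergents:
  p_0/q_0 = 12/1
  p_1/q_1 = 25/2
  p_2/q_2 = 112/9
  p_3/q_3 = 249/20
  p_4/q_4 = 6088/489
  p_5/q_5 = 12425/998
q_4 = 489 ≤ 916 < 998 = q_5, so the answer is 6088/489.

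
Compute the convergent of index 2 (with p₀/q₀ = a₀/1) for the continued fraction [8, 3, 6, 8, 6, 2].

158/19

Using pₖ = aₖpₖ₋₁ + pₖ₋₂, qₖ = aₖqₖ₋₁ + qₖ₋₂ (with p₋₁=1, p₋₂=0, q₋₁=0, q₋₂=1):
  k=0: a=8, p=8, q=1
  k=1: a=3, p=25, q=3
  k=2: a=6, p=158, q=19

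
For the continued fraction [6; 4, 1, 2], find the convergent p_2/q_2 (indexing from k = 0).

31/5

Using pₖ = aₖpₖ₋₁ + pₖ₋₂, qₖ = aₖqₖ₋₁ + qₖ₋₂ (with p₋₁=1, p₋₂=0, q₋₁=0, q₋₂=1):
  k=0: a=6, p=6, q=1
  k=1: a=4, p=25, q=4
  k=2: a=1, p=31, q=5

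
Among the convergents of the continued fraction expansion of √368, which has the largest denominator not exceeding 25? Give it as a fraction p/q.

√368 = [19; 5, 2, 5, 38, …] (period length 4).
Convergents:
  p_0/q_0 = 19/1
  p_1/q_1 = 96/5
  p_2/q_2 = 211/11
  p_3/q_3 = 1151/60
q_2 = 11 ≤ 25 < 60 = q_3, so the answer is 211/11.

211/11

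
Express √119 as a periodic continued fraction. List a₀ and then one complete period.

[10; 1, 9, 1, 20]

a₀ = ⌊√119⌋ = 10.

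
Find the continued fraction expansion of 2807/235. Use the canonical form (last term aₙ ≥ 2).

[11; 1, 17, 13]

2807 = 11×235 + 222
235 = 1×222 + 13
222 = 17×13 + 1
13 = 13×1 + 0  (stop)
So 2807/235 = [11; 1, 17, 13].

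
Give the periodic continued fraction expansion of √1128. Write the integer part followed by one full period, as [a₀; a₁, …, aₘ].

a₀ = ⌊√1128⌋ = 33.

[33; 1, 1, 2, 2, 2, 1, 1, 66]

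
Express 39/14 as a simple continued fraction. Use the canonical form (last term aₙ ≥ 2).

[2; 1, 3, 1, 2]

39 = 2×14 + 11
14 = 1×11 + 3
11 = 3×3 + 2
3 = 1×2 + 1
2 = 2×1 + 0  (stop)
So 39/14 = [2; 1, 3, 1, 2].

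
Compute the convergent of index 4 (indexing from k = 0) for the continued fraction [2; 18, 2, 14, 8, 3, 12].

Using pₖ = aₖpₖ₋₁ + pₖ₋₂, qₖ = aₖqₖ₋₁ + qₖ₋₂ (with p₋₁=1, p₋₂=0, q₋₁=0, q₋₂=1):
  k=0: a=2, p=2, q=1
  k=1: a=18, p=37, q=18
  k=2: a=2, p=76, q=37
  k=3: a=14, p=1101, q=536
  k=4: a=8, p=8884, q=4325

8884/4325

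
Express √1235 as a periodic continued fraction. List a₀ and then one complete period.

[35; 7, 70]

a₀ = ⌊√1235⌋ = 35.
With m₀=0, d₀=1 and mₖ₊₁ = dₖaₖ − mₖ, dₖ₊₁ = (n − mₖ₊₁²)/dₖ, aₖ₊₁ = ⌊(a₀+mₖ₊₁)/dₖ₊₁⌋:
  k=1: m=35, d=10, a=7
  k=2: m=35, d=1, a=70
d=1 and a=2a₀=70 at k=2, so the next step gives (m, d) = (35, 10) again — its k=1 value — and the period has length 2.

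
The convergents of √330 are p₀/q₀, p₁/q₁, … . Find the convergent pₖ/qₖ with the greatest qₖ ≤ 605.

3942/217

√330 = [18; 6, 36, …] (period length 2).
Convergents:
  p_0/q_0 = 18/1
  p_1/q_1 = 109/6
  p_2/q_2 = 3942/217
  p_3/q_3 = 23761/1308
q_2 = 217 ≤ 605 < 1308 = q_3, so the answer is 3942/217.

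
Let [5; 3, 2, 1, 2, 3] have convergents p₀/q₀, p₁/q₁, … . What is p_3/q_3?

53/10

Using pₖ = aₖpₖ₋₁ + pₖ₋₂, qₖ = aₖqₖ₋₁ + qₖ₋₂ (with p₋₁=1, p₋₂=0, q₋₁=0, q₋₂=1):
  k=0: a=5, p=5, q=1
  k=1: a=3, p=16, q=3
  k=2: a=2, p=37, q=7
  k=3: a=1, p=53, q=10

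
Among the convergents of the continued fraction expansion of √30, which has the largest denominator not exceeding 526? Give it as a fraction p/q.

√30 = [5; 2, 10, …] (period length 2).
Convergents:
  p_0/q_0 = 5/1
  p_1/q_1 = 11/2
  p_2/q_2 = 115/21
  p_3/q_3 = 241/44
  p_4/q_4 = 2525/461
  p_5/q_5 = 5291/966
q_4 = 461 ≤ 526 < 966 = q_5, so the answer is 2525/461.

2525/461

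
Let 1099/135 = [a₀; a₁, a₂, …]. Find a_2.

1099 = 8·135 + 19   →  a_0 = 8
135 = 7·19 + 2   →  a_1 = 7
19 = 9·2 + 1   →  a_2 = 9

9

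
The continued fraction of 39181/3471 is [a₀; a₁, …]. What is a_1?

39181 = 11·3471 + 1000   →  a_0 = 11
3471 = 3·1000 + 471   →  a_1 = 3

3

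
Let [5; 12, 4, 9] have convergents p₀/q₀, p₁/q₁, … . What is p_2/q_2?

249/49

Using pₖ = aₖpₖ₋₁ + pₖ₋₂, qₖ = aₖqₖ₋₁ + qₖ₋₂ (with p₋₁=1, p₋₂=0, q₋₁=0, q₋₂=1):
  k=0: a=5, p=5, q=1
  k=1: a=12, p=61, q=12
  k=2: a=4, p=249, q=49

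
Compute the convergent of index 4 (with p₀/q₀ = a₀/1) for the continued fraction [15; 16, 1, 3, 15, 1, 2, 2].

15391/1022

Using pₖ = aₖpₖ₋₁ + pₖ₋₂, qₖ = aₖqₖ₋₁ + qₖ₋₂ (with p₋₁=1, p₋₂=0, q₋₁=0, q₋₂=1):
  k=0: a=15, p=15, q=1
  k=1: a=16, p=241, q=16
  k=2: a=1, p=256, q=17
  k=3: a=3, p=1009, q=67
  k=4: a=15, p=15391, q=1022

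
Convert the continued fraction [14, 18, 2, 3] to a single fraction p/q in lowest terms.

1813/129

Fold from the inside: start with 3/1.
  2 + 1/3 = 7/3
  18 + 3/7 = 129/7
  14 + 7/129 = 1813/129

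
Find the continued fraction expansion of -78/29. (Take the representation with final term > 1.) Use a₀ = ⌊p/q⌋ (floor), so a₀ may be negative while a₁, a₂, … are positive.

[-3; 3, 4, 2]

-78 = -3·29 + 9
29 = 3·9 + 2
9 = 4·2 + 1
2 = 2·1 + 0  (stop)
So -78/29 = [-3; 3, 4, 2].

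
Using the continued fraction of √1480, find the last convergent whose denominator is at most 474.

12503/325

√1480 = [38; 2, 8, 19, 8, 2, 76, …] (period length 6).
Convergents:
  p_0/q_0 = 38/1
  p_1/q_1 = 77/2
  p_2/q_2 = 654/17
  p_3/q_3 = 12503/325
  p_4/q_4 = 100678/2617
q_3 = 325 ≤ 474 < 2617 = q_4, so the answer is 12503/325.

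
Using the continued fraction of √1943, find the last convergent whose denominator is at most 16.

573/13

√1943 = [44; 12, 1, 1, 2, 1, 1, 12, 88, …] (period length 8).
Convergents:
  p_0/q_0 = 44/1
  p_1/q_1 = 529/12
  p_2/q_2 = 573/13
  p_3/q_3 = 1102/25
q_2 = 13 ≤ 16 < 25 = q_3, so the answer is 573/13.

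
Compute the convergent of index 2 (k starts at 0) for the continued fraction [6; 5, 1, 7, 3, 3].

Using pₖ = aₖpₖ₋₁ + pₖ₋₂, qₖ = aₖqₖ₋₁ + qₖ₋₂ (with p₋₁=1, p₋₂=0, q₋₁=0, q₋₂=1):
  k=0: a=6, p=6, q=1
  k=1: a=5, p=31, q=5
  k=2: a=1, p=37, q=6

37/6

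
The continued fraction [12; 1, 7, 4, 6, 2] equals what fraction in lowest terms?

5731/445

Using pₖ = aₖpₖ₋₁ + pₖ₋₂ and qₖ = aₖqₖ₋₁ + qₖ₋₂:
  k=0: a=12, p=12, q=1
  k=1: a=1, p=13, q=1
  k=2: a=7, p=103, q=8
  k=3: a=4, p=425, q=33
  k=4: a=6, p=2653, q=206
  k=5: a=2, p=5731, q=445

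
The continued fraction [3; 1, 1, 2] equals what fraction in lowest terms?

Fold from the inside: start with 2/1.
  1 + 1/2 = 3/2
  1 + 2/3 = 5/3
  3 + 3/5 = 18/5

18/5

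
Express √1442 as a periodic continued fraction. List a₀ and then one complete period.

a₀ = ⌊√1442⌋ = 37.
With m₀=0, d₀=1 and mₖ₊₁ = dₖaₖ − mₖ, dₖ₊₁ = (n − mₖ₊₁²)/dₖ, aₖ₊₁ = ⌊(a₀+mₖ₊₁)/dₖ₊₁⌋:
  k=1: m=37, d=73, a=1
  k=2: m=36, d=2, a=36
  k=3: m=36, d=73, a=1
  k=4: m=37, d=1, a=74
d=1 and a=2a₀=74 at k=4, so the next step gives (m, d) = (37, 73) again — its k=1 value — and the period has length 4.

[37; 1, 36, 1, 74]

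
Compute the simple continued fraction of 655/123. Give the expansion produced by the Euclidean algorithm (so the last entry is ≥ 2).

[5; 3, 13, 3]

655 = 5·123 + 40
123 = 3·40 + 3
40 = 13·3 + 1
3 = 3·1 + 0  (stop)
So 655/123 = [5; 3, 13, 3].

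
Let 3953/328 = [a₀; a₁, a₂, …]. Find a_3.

3953 = 12·328 + 17   →  a_0 = 12
328 = 19·17 + 5   →  a_1 = 19
17 = 3·5 + 2   →  a_2 = 3
5 = 2·2 + 1   →  a_3 = 2

2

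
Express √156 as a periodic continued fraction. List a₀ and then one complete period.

a₀ = ⌊√156⌋ = 12.
With m₀=0, d₀=1 and mₖ₊₁ = dₖaₖ − mₖ, dₖ₊₁ = (n − mₖ₊₁²)/dₖ, aₖ₊₁ = ⌊(a₀+mₖ₊₁)/dₖ₊₁⌋:
  k=1: m=12, d=12, a=2
  k=2: m=12, d=1, a=24
d=1 and a=2a₀=24 at k=2, so the next step gives (m, d) = (12, 12) again — its k=1 value — and the period has length 2.

[12; 2, 24]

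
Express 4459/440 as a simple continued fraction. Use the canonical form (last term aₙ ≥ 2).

4459 = 10×440 + 59
440 = 7×59 + 27
59 = 2×27 + 5
27 = 5×5 + 2
5 = 2×2 + 1
2 = 2×1 + 0  (stop)
So 4459/440 = [10; 7, 2, 5, 2, 2].

[10; 7, 2, 5, 2, 2]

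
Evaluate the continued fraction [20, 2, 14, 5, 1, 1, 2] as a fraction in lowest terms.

16837/822

Fold from the inside: start with 2/1.
  1 + 1/2 = 3/2
  1 + 2/3 = 5/3
  5 + 3/5 = 28/5
  14 + 5/28 = 397/28
  2 + 28/397 = 822/397
  20 + 397/822 = 16837/822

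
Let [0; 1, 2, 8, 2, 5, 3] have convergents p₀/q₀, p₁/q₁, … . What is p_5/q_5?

197/290

Using pₖ = aₖpₖ₋₁ + pₖ₋₂, qₖ = aₖqₖ₋₁ + qₖ₋₂ (with p₋₁=1, p₋₂=0, q₋₁=0, q₋₂=1):
  k=0: a=0, p=0, q=1
  k=1: a=1, p=1, q=1
  k=2: a=2, p=2, q=3
  k=3: a=8, p=17, q=25
  k=4: a=2, p=36, q=53
  k=5: a=5, p=197, q=290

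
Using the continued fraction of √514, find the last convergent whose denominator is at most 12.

68/3

√514 = [22; 1, 2, 22, 2, 1, 44, …] (period length 6).
Convergents:
  p_0/q_0 = 22/1
  p_1/q_1 = 23/1
  p_2/q_2 = 68/3
  p_3/q_3 = 1519/67
q_2 = 3 ≤ 12 < 67 = q_3, so the answer is 68/3.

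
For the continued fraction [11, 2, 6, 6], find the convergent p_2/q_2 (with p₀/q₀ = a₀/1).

149/13

Using pₖ = aₖpₖ₋₁ + pₖ₋₂, qₖ = aₖqₖ₋₁ + qₖ₋₂ (with p₋₁=1, p₋₂=0, q₋₁=0, q₋₂=1):
  k=0: a=11, p=11, q=1
  k=1: a=2, p=23, q=2
  k=2: a=6, p=149, q=13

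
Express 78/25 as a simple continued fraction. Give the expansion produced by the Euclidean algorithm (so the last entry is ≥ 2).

78 = 3*25 + 3
25 = 8*3 + 1
3 = 3*1 + 0  (stop)
So 78/25 = [3; 8, 3].

[3; 8, 3]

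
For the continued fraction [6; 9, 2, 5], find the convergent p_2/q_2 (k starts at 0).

Using pₖ = aₖpₖ₋₁ + pₖ₋₂, qₖ = aₖqₖ₋₁ + qₖ₋₂ (with p₋₁=1, p₋₂=0, q₋₁=0, q₋₂=1):
  k=0: a=6, p=6, q=1
  k=1: a=9, p=55, q=9
  k=2: a=2, p=116, q=19

116/19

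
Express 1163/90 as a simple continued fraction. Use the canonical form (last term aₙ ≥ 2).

[12; 1, 11, 1, 6]

1163 = 12×90 + 83
90 = 1×83 + 7
83 = 11×7 + 6
7 = 1×6 + 1
6 = 6×1 + 0  (stop)
So 1163/90 = [12; 1, 11, 1, 6].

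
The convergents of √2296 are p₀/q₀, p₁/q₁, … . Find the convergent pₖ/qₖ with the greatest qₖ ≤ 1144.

54577/1139

√2296 = [47; 1, 10, 1, 94, …] (period length 4).
Convergents:
  p_0/q_0 = 47/1
  p_1/q_1 = 48/1
  p_2/q_2 = 527/11
  p_3/q_3 = 575/12
  p_4/q_4 = 54577/1139
  p_5/q_5 = 55152/1151
q_4 = 1139 ≤ 1144 < 1151 = q_5, so the answer is 54577/1139.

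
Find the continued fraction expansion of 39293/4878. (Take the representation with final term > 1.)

39293 = 8×4878 + 269
4878 = 18×269 + 36
269 = 7×36 + 17
36 = 2×17 + 2
17 = 8×2 + 1
2 = 2×1 + 0  (stop)
So 39293/4878 = [8; 18, 7, 2, 8, 2].

[8; 18, 7, 2, 8, 2]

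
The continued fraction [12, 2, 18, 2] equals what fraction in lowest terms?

Fold from the inside: start with 2/1.
  18 + 1/2 = 37/2
  2 + 2/37 = 76/37
  12 + 37/76 = 949/76

949/76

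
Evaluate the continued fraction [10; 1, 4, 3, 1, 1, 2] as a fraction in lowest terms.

Using pₖ = aₖpₖ₋₁ + pₖ₋₂ and qₖ = aₖqₖ₋₁ + qₖ₋₂:
  k=0: a=10, p=10, q=1
  k=1: a=1, p=11, q=1
  k=2: a=4, p=54, q=5
  k=3: a=3, p=173, q=16
  k=4: a=1, p=227, q=21
  k=5: a=1, p=400, q=37
  k=6: a=2, p=1027, q=95

1027/95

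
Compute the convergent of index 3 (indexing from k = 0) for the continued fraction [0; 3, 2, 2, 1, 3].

5/17

Using pₖ = aₖpₖ₋₁ + pₖ₋₂, qₖ = aₖqₖ₋₁ + qₖ₋₂ (with p₋₁=1, p₋₂=0, q₋₁=0, q₋₂=1):
  k=0: a=0, p=0, q=1
  k=1: a=3, p=1, q=3
  k=2: a=2, p=2, q=7
  k=3: a=2, p=5, q=17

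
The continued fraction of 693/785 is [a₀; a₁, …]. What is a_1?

1

693 = 0·785 + 693   →  a_0 = 0
785 = 1·693 + 92   →  a_1 = 1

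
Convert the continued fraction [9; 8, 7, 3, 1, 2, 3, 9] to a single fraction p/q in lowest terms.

185669/20352

Fold from the inside: start with 9/1.
  3 + 1/9 = 28/9
  2 + 9/28 = 65/28
  1 + 28/65 = 93/65
  3 + 65/93 = 344/93
  7 + 93/344 = 2501/344
  8 + 344/2501 = 20352/2501
  9 + 2501/20352 = 185669/20352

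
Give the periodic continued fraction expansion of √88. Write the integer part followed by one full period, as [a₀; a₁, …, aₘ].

[9; 2, 1, 1, 1, 2, 18]

a₀ = ⌊√88⌋ = 9.
With m₀=0, d₀=1 and mₖ₊₁ = dₖaₖ − mₖ, dₖ₊₁ = (n − mₖ₊₁²)/dₖ, aₖ₊₁ = ⌊(a₀+mₖ₊₁)/dₖ₊₁⌋:
  k=1: m=9, d=7, a=2
  k=2: m=5, d=9, a=1
  k=3: m=4, d=8, a=1
  k=4: m=4, d=9, a=1
  k=5: m=5, d=7, a=2
  k=6: m=9, d=1, a=18
d=1 and a=2a₀=18 at k=6, so the next step gives (m, d) = (9, 7) again — its k=1 value — and the period has length 6.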